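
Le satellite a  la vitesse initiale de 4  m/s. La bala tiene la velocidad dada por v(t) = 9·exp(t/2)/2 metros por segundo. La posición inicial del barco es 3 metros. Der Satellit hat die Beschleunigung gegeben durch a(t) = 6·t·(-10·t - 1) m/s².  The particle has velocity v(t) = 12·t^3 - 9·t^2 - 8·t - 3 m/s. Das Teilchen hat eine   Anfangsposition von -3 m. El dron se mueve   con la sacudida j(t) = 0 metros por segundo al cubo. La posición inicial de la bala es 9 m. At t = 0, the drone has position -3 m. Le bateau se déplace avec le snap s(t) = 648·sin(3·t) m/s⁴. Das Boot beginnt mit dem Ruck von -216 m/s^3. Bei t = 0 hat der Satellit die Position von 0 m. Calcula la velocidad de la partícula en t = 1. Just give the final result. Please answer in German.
Bei t = 1, v = -8.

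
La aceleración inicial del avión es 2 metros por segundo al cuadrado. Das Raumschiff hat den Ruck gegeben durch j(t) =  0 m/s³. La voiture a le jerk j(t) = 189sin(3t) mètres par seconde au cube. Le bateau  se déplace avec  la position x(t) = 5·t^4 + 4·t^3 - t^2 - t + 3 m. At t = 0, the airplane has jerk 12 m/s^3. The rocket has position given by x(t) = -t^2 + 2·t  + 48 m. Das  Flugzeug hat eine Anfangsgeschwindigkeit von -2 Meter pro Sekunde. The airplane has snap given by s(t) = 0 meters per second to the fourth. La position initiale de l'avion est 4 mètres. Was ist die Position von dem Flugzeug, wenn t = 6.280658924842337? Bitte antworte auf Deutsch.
Wir müssen unsere Gleichung für den Snap s(t) = 0 4-mal integrieren. Das Integral von dem Snap, mit j(0) = 12, ergibt den Ruck: j(t) = 12. Die Stammfunktion von dem Ruck ist die Beschleunigung. Mit a(0) = 2 erhalten wir a(t) = 12·t + 2. Die Stammfunktion von der Beschleunigung ist die Geschwindigkeit. Mit v(0) = -2 erhalten wir v(t) = 6·t^2 + 2·t - 2. Die Stammfunktion von der Geschwindigkeit, mit x(0) = 4, ergibt die Position: x(t) = 2·t^3 + t^2 - 2·t + 4. Mit x(t) = 2·t^3 + t^2 - 2·t + 4 und Einsetzen von t = 6.280658924842337, finden wir x = 526.387600690077.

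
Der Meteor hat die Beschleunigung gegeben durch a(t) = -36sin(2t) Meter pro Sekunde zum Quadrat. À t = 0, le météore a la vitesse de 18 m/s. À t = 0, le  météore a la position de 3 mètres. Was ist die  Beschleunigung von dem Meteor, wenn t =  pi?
Wir haben die Beschleunigung a(t) = -36·sin(2·t). Durch Einsetzen von t = pi: a(pi) = 0.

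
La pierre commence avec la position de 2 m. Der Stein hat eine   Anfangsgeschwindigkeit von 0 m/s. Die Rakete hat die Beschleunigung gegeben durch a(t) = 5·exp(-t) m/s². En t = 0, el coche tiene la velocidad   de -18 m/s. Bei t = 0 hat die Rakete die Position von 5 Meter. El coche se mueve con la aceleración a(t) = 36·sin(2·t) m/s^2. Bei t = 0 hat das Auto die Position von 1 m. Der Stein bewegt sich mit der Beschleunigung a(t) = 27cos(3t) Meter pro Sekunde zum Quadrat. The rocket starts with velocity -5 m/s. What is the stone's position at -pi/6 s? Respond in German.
Wir müssen das Integral unserer Gleichung für die Beschleunigung a(t) = 27·cos(3·t) 2-mal finden. Das Integral von der Beschleunigung ist die Geschwindigkeit. Mit v(0) = 0 erhalten wir v(t) = 9·sin(3·t). Das Integral von der Geschwindigkeit ist die Position. Mit x(0) = 2 erhalten wir x(t) = 5 - 3·cos(3·t). Wir haben die Position x(t) = 5 - 3·cos(3·t). Durch Einsetzen von t = -pi/6: x(-pi/6) = 5.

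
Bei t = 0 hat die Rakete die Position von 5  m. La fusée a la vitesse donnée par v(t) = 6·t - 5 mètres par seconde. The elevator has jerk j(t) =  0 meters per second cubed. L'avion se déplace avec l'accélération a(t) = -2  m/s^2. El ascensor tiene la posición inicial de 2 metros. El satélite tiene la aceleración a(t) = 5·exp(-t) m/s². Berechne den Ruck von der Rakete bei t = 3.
Ausgehend von der Geschwindigkeit v(t) = 6·t - 5, nehmen wir 2 Ableitungen. Durch Ableiten von der Geschwindigkeit erhalten wir die Beschleunigung: a(t) = 6. Durch Ableiten von der Beschleunigung erhalten wir den Ruck: j(t) = 0. Wir haben den Ruck j(t) = 0. Durch Einsetzen von t = 3: j(3) = 0.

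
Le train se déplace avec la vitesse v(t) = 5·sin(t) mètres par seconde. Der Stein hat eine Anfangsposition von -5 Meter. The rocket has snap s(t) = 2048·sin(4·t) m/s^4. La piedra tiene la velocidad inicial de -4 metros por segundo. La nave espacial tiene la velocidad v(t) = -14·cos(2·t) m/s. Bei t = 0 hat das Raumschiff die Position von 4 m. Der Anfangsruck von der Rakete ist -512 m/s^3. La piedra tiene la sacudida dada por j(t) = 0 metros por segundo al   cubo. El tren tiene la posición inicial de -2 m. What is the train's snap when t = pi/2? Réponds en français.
En partant de la vitesse v(t) = 5·sin(t), nous prenons 3 dérivées. La dérivée de la vitesse donne l'accélération: a(t) = 5·cos(t). La dérivée de l'accélération donne le jerk: j(t) = -5·sin(t). En prenant d/dt de j(t), nous trouvons s(t) = -5·cos(t). Nous avons le snap s(t) = -5·cos(t). En substituant t = pi/2: s(pi/2) = 0.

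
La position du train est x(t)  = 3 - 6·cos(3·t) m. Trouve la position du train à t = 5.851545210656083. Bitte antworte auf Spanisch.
Usando x(t) = 3 - 6·cos(3·t) y sustituyendo t = 5.851545210656083, encontramos x = 1.36566028230642.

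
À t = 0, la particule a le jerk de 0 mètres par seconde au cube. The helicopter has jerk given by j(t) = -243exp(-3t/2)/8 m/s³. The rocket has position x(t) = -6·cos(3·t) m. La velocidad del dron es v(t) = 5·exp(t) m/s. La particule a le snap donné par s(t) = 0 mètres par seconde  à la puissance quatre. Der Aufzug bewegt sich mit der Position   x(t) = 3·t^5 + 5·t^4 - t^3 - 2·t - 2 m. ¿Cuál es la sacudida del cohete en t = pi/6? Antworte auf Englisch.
Starting from position x(t) = -6·cos(3·t), we take 3 derivatives. The derivative of position gives velocity: v(t) = 18·sin(3·t). The derivative of velocity gives acceleration: a(t) = 54·cos(3·t). Differentiating acceleration, we get jerk: j(t) = -162·sin(3·t). We have jerk j(t) = -162·sin(3·t). Substituting t = pi/6: j(pi/6) = -162.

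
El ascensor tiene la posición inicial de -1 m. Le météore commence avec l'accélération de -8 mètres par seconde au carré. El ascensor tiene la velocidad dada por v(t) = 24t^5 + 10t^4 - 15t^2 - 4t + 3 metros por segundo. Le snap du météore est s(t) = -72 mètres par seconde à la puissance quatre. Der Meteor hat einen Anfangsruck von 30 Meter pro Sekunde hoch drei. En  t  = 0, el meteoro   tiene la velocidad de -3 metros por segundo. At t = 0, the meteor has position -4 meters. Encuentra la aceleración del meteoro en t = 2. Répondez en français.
Nous devons intégrer notre équation du snap s(t) = -72 2 fois. L'intégrale du snap, avec j(0) = 30, donne le jerk: j(t) = 30 - 72·t. En prenant ∫j(t)dt et en appliquant a(0) = -8, nous trouvons a(t) = -36·t^2 + 30·t - 8. Nous avons l'accélération a(t) = -36·t^2 + 30·t - 8. En substituant t = 2: a(2) = -92.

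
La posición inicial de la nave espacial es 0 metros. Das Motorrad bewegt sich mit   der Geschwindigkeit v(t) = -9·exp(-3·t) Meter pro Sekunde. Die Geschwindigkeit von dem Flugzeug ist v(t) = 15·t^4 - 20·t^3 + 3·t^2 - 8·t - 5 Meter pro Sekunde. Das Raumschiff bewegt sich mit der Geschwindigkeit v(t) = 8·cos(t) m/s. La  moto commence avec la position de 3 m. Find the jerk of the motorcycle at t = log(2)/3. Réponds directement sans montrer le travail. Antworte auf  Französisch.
À t = log(2)/3, j = -81/2.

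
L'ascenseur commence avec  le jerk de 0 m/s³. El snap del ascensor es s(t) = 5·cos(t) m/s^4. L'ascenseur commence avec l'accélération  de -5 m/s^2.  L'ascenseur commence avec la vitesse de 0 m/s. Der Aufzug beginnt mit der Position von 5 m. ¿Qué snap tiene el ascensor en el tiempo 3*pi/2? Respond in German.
Aus der Gleichung für den Snap s(t) = 5·cos(t), setzen wir t = 3*pi/2 ein und erhalten s = 0.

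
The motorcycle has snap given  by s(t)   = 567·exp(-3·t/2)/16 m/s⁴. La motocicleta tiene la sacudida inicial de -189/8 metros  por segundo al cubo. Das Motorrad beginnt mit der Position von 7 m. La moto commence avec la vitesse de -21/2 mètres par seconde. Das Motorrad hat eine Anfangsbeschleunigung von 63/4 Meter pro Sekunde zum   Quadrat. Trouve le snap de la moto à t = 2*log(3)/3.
De l'équation du snap s(t) = 567·exp(-3·t/2)/16, nous substituons t = 2*log(3)/3 pour obtenir s = 189/16.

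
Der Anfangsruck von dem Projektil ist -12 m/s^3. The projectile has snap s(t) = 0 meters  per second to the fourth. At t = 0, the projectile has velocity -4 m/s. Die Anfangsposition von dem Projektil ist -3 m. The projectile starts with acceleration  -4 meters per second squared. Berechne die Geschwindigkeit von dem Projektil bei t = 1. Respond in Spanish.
Partiendo del snap s(t) = 0, tomamos 3 integrales. La antiderivada del snap es la sacudida. Usando j(0) = -12, obtenemos j(t) = -12. Integrando la sacudida y usando la condición inicial a(0) = -4, obtenemos a(t) = -12·t - 4. Integrando la aceleración y usando la condición inicial v(0) = -4, obtenemos v(t) = -6·t^2 - 4·t - 4. Usando v(t) = -6·t^2 - 4·t - 4 y sustituyendo t = 1, encontramos v = -14.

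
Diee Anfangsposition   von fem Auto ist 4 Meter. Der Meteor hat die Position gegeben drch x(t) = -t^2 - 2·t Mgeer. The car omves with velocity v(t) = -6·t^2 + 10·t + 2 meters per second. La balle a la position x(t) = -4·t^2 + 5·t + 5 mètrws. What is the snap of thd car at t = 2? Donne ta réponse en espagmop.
Partiendo de la velocidad v(t) = -6·t^2 + 10·t + 2, tomamos 3 derivadas. Tomando d/dt de v(t), encontramos a(t) = 10 - 12·t. La derivada de la aceleración da la sacudida: j(t) = -12. Derivando la sacudida, obtenemos el snap: s(t) = 0. De la ecuación del snap s(t) = 0, sustituimos t = 2 para obtener s = 0.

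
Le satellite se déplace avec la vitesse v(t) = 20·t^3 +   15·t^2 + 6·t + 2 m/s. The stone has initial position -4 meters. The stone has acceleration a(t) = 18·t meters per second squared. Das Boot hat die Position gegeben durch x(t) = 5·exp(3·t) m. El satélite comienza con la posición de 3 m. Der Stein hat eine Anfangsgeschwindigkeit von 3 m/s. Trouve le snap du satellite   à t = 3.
Pour résoudre ceci, nous devons prendre 3 dérivées de notre équation de la vitesse v(t) = 20·t^3 + 15·t^2 + 6·t + 2. En dérivant la vitesse, nous obtenons l'accélération: a(t) = 60·t^2 + 30·t + 6. En dérivant l'accélération, nous obtenons le jerk: j(t) = 120·t + 30. En dérivant le jerk, nous obtenons le snap: s(t) = 120. En utilisant s(t) = 120 et en substituant t = 3, nous trouvons s = 120.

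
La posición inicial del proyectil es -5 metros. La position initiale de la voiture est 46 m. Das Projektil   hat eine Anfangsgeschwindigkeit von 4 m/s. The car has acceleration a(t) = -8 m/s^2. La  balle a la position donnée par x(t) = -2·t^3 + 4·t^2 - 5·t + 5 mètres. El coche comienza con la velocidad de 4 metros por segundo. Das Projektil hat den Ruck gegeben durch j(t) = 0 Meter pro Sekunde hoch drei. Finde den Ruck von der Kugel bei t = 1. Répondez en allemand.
Wir müssen unsere Gleichung für die Position x(t) = -2·t^3 + 4·t^2 - 5·t + 5 3-mal ableiten. Mit d/dt von x(t) finden wir v(t) = -6·t^2 + 8·t - 5. Durch Ableiten von der Geschwindigkeit erhalten wir die Beschleunigung: a(t) = 8 - 12·t. Die Ableitung von der Beschleunigung ergibt den Ruck: j(t) = -12. Mit j(t) = -12 und Einsetzen von t = 1, finden wir j = -12.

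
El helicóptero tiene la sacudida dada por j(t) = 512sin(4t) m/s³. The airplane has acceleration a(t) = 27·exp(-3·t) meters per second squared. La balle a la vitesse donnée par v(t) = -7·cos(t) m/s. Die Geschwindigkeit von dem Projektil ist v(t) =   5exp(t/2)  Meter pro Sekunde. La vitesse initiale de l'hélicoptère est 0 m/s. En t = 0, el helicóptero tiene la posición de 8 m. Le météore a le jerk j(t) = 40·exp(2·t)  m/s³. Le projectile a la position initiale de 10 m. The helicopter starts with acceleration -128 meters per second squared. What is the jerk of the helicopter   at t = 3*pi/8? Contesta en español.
Tenemos la sacudida j(t) = 512·sin(4·t). Sustituyendo t = 3*pi/8: j(3*pi/8) = -512.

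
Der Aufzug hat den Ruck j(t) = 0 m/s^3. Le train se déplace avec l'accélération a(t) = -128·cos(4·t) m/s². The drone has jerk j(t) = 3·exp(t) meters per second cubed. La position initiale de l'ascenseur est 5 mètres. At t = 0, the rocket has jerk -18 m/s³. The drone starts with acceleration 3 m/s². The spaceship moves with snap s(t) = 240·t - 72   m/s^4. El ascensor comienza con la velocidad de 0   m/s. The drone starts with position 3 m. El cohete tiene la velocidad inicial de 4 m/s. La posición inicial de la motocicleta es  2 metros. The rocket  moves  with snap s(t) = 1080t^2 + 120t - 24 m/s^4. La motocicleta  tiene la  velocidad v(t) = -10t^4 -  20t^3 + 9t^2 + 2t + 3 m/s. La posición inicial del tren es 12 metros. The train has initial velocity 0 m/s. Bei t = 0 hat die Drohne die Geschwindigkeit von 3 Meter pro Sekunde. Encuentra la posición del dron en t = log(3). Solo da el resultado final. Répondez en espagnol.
x(log(3)) = 9.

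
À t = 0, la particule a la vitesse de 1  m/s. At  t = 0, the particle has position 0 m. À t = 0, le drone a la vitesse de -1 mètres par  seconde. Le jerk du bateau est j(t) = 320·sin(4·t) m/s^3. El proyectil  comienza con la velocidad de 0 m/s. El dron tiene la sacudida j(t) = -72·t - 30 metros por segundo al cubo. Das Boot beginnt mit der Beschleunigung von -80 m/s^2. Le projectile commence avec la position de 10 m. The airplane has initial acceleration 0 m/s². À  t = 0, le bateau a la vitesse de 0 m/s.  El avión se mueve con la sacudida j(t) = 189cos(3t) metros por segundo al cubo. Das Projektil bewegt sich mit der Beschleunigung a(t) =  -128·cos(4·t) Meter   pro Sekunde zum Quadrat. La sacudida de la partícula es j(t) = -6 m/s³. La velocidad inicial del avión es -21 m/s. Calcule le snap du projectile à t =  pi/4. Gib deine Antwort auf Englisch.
Starting from acceleration a(t) = -128·cos(4·t), we take 2 derivatives. Taking d/dt of a(t), we find j(t) = 512·sin(4·t). The derivative of jerk gives snap: s(t) = 2048·cos(4·t). Using s(t) = 2048·cos(4·t) and substituting t = pi/4, we find s = -2048.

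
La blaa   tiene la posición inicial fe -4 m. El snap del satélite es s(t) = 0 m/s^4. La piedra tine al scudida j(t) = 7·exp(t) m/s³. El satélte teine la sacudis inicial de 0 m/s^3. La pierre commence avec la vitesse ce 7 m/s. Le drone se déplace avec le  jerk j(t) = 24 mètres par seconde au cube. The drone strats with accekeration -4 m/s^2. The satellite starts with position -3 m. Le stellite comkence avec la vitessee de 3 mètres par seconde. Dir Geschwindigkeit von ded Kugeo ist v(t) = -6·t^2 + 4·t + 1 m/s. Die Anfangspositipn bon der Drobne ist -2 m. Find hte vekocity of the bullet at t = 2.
Using v(t) = -6·t^2 + 4·t + 1 and substituting t = 2, we find v = -15.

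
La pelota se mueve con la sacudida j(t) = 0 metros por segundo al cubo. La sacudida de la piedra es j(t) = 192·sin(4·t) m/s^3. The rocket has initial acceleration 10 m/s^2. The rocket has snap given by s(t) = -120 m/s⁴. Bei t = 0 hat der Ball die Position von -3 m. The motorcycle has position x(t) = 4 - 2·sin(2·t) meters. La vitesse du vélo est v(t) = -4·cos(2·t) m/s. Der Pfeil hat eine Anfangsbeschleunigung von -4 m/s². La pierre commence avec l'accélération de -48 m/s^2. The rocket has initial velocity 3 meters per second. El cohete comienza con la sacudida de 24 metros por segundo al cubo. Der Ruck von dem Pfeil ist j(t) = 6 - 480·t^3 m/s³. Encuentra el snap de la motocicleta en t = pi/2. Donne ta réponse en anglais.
To solve this, we need to take 4 derivatives of our position equation x(t) = 4 - 2·sin(2·t). Taking d/dt of x(t), we find v(t) = -4·cos(2·t). Differentiating velocity, we get acceleration: a(t) = 8·sin(2·t). Differentiating acceleration, we get jerk: j(t) = 16·cos(2·t). The derivative of jerk gives snap: s(t) = -32·sin(2·t). From the given snap equation s(t) = -32·sin(2·t), we substitute t = pi/2 to get s = 0.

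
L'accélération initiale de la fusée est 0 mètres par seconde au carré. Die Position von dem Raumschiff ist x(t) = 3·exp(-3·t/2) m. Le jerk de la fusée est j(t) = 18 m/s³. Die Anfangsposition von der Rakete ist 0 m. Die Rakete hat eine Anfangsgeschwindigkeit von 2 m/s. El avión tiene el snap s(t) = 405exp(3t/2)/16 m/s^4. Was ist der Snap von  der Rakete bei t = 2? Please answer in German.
Ausgehend von dem Ruck j(t) = 18, nehmen wir 1 Ableitung. Die Ableitung von dem Ruck ergibt den Snap: s(t) = 0. Wir haben den Snap s(t) = 0. Durch Einsetzen von t = 2: s(2) = 0.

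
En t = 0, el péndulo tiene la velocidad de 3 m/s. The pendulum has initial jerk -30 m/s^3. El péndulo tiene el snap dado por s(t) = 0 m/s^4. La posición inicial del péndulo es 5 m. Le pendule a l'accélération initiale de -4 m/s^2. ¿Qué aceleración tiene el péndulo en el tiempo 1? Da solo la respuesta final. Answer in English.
The answer is -34.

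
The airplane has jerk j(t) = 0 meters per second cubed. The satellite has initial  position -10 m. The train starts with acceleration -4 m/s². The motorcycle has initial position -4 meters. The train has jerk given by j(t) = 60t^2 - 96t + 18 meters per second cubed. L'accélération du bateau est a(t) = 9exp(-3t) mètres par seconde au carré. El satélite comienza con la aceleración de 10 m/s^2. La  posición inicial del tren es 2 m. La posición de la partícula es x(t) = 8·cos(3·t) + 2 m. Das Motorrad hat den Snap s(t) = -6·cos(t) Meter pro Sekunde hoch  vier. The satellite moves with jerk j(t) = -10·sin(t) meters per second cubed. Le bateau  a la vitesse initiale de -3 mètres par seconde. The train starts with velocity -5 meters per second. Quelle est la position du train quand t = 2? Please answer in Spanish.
Para resolver esto, necesitamos tomar 3 antiderivadas de nuestra ecuación de la sacudida j(t) = 60·t^2 - 96·t + 18. La antiderivada de la sacudida es la aceleración. Usando a(0) = -4, obtenemos a(t) = 20·t^3 - 48·t^2 + 18·t - 4. Tomando ∫a(t)dt y aplicando v(0) = -5, encontramos v(t) = 5·t^4 - 16·t^3 + 9·t^2 - 4·t - 5. La integral de la velocidad es la posición. Usando x(0) = 2, obtenemos x(t) = t^5 - 4·t^4 + 3·t^3 - 2·t^2 - 5·t + 2. Usando x(t) = t^5 - 4·t^4 + 3·t^3 - 2·t^2 - 5·t + 2 y sustituyendo t = 2, encontramos x = -24.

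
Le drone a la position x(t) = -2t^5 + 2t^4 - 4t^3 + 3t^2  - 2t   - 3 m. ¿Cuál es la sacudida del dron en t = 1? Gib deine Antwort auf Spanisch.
Partiendo de la posición x(t) = -2·t^5 + 2·t^4 - 4·t^3 + 3·t^2 - 2·t - 3, tomamos 3 derivadas. La derivada de la posición da la velocidad: v(t) = -10·t^4 + 8·t^3 - 12·t^2 + 6·t - 2. Tomando d/dt de v(t), encontramos a(t) = -40·t^3 + 24·t^2 - 24·t + 6. Derivando la aceleración, obtenemos la sacudida: j(t) = -120·t^2 + 48·t - 24. Usando j(t) = -120·t^2 + 48·t - 24 y sustituyendo t = 1, encontramos j = -96.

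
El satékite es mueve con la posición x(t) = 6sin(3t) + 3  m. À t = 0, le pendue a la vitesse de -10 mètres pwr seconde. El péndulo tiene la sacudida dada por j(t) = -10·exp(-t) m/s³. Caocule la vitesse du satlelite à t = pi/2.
Pour résoudre ceci, nous devons prendre 1 dérivée de notre équation de la position x(t) = 6·sin(3·t) + 3. En prenant d/dt de x(t), nous trouvons v(t) = 18·cos(3·t). De l'équation de la vitesse v(t) = 18·cos(3·t), nous substituons t = pi/2 pour obtenir v = 0.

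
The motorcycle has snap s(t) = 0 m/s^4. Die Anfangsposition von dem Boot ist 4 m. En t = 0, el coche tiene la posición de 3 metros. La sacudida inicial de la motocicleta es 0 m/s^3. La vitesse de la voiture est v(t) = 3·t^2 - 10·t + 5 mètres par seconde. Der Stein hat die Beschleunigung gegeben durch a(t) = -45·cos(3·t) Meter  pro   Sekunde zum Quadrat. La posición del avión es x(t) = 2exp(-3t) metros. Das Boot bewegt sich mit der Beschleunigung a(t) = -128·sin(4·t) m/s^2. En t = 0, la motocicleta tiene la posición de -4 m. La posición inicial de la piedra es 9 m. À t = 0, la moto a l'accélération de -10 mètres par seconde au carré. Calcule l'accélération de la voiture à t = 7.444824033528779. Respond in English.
To solve this, we need to take 1 derivative of our velocity equation v(t) = 3·t^2 - 10·t + 5. Taking d/dt of v(t), we find a(t) = 6·t - 10. Using a(t) = 6·t - 10 and substituting t = 7.444824033528779, we find a = 34.6689442011727.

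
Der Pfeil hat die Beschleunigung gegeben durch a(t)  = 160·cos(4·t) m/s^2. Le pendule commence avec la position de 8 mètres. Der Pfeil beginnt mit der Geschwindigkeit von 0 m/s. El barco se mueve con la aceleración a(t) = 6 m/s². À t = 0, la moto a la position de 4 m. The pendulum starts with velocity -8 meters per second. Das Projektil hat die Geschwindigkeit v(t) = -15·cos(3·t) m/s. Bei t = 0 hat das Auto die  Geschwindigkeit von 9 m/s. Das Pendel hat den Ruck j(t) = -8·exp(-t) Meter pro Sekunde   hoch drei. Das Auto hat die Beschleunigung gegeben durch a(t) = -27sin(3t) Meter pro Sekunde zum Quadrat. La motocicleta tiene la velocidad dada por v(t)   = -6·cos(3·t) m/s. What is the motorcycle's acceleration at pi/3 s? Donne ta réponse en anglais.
We must differentiate our velocity equation v(t) = -6·cos(3·t) 1 time. The derivative of velocity gives acceleration: a(t) = 18·sin(3·t). Using a(t) = 18·sin(3·t) and substituting t = pi/3, we find a = 0.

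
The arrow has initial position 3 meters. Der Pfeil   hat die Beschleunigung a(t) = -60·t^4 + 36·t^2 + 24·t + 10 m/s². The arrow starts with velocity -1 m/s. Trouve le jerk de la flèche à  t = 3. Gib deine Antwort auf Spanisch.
Partiendo de la aceleración a(t) = -60·t^4 + 36·t^2 + 24·t + 10, tomamos 1 derivada. Derivando la aceleración, obtenemos la sacudida: j(t) = -240·t^3 + 72·t + 24. De la ecuación de la sacudida j(t) = -240·t^3 + 72·t + 24, sustituimos t = 3 para obtener j = -6240.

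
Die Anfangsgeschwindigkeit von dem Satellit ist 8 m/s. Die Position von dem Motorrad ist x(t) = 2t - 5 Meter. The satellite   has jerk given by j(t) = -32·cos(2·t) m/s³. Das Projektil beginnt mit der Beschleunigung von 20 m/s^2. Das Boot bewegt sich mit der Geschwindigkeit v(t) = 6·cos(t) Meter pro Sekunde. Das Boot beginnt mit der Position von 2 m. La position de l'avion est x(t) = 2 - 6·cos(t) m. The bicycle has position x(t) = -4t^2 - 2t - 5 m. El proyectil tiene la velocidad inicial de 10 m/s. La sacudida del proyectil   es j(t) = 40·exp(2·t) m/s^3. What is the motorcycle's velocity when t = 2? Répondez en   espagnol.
Para resolver esto, necesitamos tomar 1 derivada de nuestra ecuación de la posición x(t) = 2·t - 5. Derivando la posición, obtenemos la velocidad: v(t) = 2. Usando v(t) = 2 y sustituyendo t = 2, encontramos v = 2.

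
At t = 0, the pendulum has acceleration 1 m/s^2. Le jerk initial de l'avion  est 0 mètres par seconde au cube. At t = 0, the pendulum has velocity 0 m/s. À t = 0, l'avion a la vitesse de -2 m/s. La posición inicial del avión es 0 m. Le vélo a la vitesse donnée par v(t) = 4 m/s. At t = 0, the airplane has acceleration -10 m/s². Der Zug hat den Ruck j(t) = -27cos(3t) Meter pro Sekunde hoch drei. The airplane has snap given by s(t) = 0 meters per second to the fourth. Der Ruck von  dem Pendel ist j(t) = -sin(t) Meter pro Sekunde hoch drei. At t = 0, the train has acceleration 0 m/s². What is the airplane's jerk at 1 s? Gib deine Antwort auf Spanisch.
Para resolver esto, necesitamos tomar 1 integral de nuestra ecuación del snap s(t) = 0. La antiderivada del snap es la sacudida. Usando j(0) = 0, obtenemos j(t) = 0. Tenemos la sacudida j(t) = 0. Sustituyendo t = 1: j(1) = 0.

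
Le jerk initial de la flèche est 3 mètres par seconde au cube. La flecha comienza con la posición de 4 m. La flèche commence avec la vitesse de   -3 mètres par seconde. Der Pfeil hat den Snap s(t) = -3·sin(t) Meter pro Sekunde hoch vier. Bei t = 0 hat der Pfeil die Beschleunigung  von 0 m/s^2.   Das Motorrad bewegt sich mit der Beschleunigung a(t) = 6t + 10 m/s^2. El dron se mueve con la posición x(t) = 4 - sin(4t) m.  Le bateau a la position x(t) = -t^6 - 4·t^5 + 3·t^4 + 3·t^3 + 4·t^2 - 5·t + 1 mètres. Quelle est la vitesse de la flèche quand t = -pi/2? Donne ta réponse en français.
Nous devons intégrer notre équation du snap s(t) = -3·sin(t) 3 fois. L'intégrale du snap est le jerk. En utilisant j(0) = 3, nous obtenons j(t) = 3·cos(t). La primitive du jerk, avec a(0) = 0, donne l'accélération: a(t) = 3·sin(t). En intégrant l'accélération et en utilisant la condition initiale v(0) = -3, nous obtenons v(t) = -3·cos(t). Nous avons la vitesse v(t) = -3·cos(t). En substituant t = -pi/2: v(-pi/2) = 0.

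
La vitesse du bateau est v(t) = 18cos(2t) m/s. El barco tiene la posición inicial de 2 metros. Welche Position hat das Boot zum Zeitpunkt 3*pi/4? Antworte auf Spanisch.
Partiendo de la velocidad v(t) = 18·cos(2·t), tomamos 1 antiderivada. Tomando ∫v(t)dt y aplicando x(0) = 2, encontramos x(t) = 9·sin(2·t) + 2. De la ecuación de la posición x(t) = 9·sin(2·t) + 2, sustituimos t = 3*pi/4 para obtener x = -7.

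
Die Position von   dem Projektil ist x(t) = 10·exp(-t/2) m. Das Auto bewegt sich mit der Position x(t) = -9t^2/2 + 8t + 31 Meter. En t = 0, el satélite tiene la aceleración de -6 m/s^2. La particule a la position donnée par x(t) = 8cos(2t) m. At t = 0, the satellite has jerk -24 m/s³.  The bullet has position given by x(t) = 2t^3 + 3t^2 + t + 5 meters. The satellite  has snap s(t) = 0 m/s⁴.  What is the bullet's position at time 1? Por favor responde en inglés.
From the given position equation x(t) = 2·t^3 + 3·t^2 + t + 5, we substitute t = 1 to get x = 11.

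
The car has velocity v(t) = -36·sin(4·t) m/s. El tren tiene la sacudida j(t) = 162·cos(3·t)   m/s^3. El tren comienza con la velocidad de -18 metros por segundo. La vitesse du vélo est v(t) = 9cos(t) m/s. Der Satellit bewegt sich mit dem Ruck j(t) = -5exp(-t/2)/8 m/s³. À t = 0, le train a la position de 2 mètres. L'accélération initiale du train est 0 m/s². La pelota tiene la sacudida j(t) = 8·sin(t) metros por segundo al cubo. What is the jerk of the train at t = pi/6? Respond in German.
Mit j(t) = 162·cos(3·t) und Einsetzen von t = pi/6, finden wir j = 0.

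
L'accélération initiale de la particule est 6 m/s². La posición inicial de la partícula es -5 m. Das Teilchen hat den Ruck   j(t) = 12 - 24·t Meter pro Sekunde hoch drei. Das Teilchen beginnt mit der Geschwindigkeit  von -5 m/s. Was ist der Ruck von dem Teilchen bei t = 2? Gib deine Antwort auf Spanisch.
Tenemos la sacudida j(t) = 12 - 24·t. Sustituyendo t = 2: j(2) = -36.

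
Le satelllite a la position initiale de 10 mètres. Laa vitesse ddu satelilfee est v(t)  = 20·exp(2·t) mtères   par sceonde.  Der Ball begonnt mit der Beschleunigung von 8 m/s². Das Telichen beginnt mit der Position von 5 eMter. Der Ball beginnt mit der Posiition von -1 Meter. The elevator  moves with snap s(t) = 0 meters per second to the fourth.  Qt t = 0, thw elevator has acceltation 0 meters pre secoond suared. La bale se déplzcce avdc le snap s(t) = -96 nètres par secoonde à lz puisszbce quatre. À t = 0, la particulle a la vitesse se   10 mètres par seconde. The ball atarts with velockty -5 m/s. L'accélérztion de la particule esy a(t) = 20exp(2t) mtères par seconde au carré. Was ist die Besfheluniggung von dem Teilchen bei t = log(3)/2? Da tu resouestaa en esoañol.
Tenemos la aceleración a(t) = 20·exp(2·t). Sustituyendo t = log(3)/2: a(log(3)/2) = 60.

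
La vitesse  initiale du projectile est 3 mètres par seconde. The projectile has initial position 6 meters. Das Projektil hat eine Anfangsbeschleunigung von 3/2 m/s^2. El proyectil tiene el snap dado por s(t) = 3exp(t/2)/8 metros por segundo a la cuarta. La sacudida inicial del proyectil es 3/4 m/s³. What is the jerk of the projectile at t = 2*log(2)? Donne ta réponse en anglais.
To find the answer, we compute 1 antiderivative of s(t) = 3·exp(t/2)/8. The integral of snap is jerk. Using j(0) = 3/4, we get j(t) = 3·exp(t/2)/4. We have jerk j(t) = 3·exp(t/2)/4. Substituting t = 2*log(2): j(2*log(2)) = 3/2.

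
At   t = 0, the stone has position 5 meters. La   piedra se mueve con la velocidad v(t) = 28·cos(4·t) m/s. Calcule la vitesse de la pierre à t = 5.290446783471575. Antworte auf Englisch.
We have velocity v(t) = 28·cos(4·t). Substituting t = 5.290446783471575: v(5.290446783471575) = -18.9097113796117.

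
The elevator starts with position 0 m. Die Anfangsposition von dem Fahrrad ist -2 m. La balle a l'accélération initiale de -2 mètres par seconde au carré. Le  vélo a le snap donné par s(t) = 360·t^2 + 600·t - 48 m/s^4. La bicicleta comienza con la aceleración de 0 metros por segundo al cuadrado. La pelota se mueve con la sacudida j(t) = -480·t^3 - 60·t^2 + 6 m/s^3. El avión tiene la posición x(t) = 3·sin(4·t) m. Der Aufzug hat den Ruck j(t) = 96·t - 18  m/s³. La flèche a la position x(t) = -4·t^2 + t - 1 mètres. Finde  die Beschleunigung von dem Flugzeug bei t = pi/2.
Ausgehend von der Position x(t) = 3·sin(4·t), nehmen wir 2 Ableitungen. Die Ableitung von der Position ergibt die Geschwindigkeit: v(t) = 12·cos(4·t). Mit d/dt von v(t) finden wir a(t) = -48·sin(4·t). Aus der Gleichung für die Beschleunigung a(t) = -48·sin(4·t), setzen wir t = pi/2 ein und erhalten a = 0.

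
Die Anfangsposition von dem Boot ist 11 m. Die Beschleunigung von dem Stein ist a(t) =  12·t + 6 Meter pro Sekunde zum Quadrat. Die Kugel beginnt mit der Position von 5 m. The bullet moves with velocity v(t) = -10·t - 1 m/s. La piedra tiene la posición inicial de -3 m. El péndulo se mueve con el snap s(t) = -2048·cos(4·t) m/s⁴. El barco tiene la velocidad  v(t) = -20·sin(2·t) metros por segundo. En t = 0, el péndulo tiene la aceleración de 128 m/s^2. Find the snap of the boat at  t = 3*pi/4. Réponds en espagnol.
Debemos derivar nuestra ecuación de la velocidad v(t) = -20·sin(2·t) 3 veces. La derivada de la velocidad da la aceleración: a(t) = -40·cos(2·t). La derivada de la aceleración da la sacudida: j(t) = 80·sin(2·t). Tomando d/dt de j(t), encontramos s(t) = 160·cos(2·t). Usando s(t) = 160·cos(2·t) y sustituyendo t = 3*pi/4, encontramos s = 0.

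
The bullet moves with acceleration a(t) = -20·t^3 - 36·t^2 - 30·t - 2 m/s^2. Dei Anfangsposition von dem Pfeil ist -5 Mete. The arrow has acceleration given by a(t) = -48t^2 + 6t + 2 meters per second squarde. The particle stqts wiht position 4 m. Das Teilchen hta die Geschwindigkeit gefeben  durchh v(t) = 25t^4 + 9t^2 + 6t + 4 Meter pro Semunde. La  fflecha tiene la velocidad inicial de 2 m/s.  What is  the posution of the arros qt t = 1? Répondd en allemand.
Wir müssen unsere Gleichung für die Beschleunigung a(t) = -48·t^2 + 6·t + 2 2-mal integrieren. Mit ∫a(t)dt und Anwendung von v(0) = 2, finden wir v(t) = -16·t^3 + 3·t^2 + 2·t + 2. Die Stammfunktion von der Geschwindigkeit, mit x(0) = -5, ergibt die Position: x(t) = -4·t^4 + t^3 + t^2 + 2·t - 5. Wir haben die Position x(t) = -4·t^4 + t^3 + t^2 + 2·t - 5. Durch Einsetzen von t = 1: x(1) = -5.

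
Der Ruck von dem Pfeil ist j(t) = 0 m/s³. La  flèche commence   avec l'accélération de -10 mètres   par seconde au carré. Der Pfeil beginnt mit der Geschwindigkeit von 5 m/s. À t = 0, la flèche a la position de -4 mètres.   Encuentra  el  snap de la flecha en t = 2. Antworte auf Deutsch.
Wir müssen unsere Gleichung für den Ruck j(t) = 0 1-mal ableiten. Durch Ableiten von dem Ruck erhalten wir den Snap: s(t) = 0. Wir haben den Snap s(t) = 0. Durch Einsetzen von t = 2: s(2) = 0.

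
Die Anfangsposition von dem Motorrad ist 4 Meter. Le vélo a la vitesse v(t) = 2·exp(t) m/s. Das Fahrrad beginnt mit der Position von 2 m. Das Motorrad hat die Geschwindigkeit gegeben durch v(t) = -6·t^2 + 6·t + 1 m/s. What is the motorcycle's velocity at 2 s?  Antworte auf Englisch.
Using v(t) = -6·t^2 + 6·t + 1 and substituting t = 2, we find v = -11.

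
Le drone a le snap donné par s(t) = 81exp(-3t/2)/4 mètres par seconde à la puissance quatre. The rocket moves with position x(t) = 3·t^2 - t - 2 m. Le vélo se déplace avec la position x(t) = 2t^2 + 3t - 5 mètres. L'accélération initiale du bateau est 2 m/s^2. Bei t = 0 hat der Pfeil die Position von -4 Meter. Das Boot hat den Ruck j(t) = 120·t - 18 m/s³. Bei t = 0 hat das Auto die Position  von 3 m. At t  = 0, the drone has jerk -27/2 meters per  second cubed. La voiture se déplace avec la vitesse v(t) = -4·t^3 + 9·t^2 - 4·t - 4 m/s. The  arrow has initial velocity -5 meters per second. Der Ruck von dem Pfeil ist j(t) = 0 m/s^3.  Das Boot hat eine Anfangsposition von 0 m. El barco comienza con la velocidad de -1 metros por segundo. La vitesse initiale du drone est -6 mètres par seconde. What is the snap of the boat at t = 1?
Starting from jerk j(t) = 120·t - 18, we take 1 derivative. Differentiating jerk, we get snap: s(t) = 120. From the given snap equation s(t) = 120, we substitute t = 1 to get s = 120.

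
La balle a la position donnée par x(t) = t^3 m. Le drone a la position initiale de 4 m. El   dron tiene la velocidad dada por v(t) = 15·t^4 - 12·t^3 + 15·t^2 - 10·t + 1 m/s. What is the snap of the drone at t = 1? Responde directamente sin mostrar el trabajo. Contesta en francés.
s(1) = 288.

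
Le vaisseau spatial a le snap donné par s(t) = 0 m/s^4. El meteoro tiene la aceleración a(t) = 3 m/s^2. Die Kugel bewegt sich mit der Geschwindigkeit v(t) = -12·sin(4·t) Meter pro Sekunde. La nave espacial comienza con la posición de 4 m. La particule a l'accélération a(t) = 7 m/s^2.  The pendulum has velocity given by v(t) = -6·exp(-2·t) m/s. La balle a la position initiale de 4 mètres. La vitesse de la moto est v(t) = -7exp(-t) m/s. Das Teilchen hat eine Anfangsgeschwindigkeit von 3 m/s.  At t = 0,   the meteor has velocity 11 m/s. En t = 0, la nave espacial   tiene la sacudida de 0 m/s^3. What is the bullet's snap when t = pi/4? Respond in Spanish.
Debemos derivar nuestra ecuación de la velocidad v(t) = -12·sin(4·t) 3 veces. La derivada de la velocidad da la aceleración: a(t) = -48·cos(4·t). Derivando la aceleración, obtenemos la sacudida: j(t) = 192·sin(4·t). La derivada de la sacudida da el snap: s(t) = 768·cos(4·t). De la ecuación del snap s(t) = 768·cos(4·t), sustituimos t = pi/4 para obtener s = -768.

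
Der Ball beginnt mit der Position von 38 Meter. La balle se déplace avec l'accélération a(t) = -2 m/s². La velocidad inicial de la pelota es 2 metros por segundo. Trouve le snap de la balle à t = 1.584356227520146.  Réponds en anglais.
To solve this, we need to take 2 derivatives of our acceleration equation a(t) = -2. Differentiating acceleration, we get jerk: j(t) = 0. Differentiating jerk, we get snap: s(t) = 0. From the given snap equation s(t) = 0, we substitute t = 1.584356227520146 to get s = 0.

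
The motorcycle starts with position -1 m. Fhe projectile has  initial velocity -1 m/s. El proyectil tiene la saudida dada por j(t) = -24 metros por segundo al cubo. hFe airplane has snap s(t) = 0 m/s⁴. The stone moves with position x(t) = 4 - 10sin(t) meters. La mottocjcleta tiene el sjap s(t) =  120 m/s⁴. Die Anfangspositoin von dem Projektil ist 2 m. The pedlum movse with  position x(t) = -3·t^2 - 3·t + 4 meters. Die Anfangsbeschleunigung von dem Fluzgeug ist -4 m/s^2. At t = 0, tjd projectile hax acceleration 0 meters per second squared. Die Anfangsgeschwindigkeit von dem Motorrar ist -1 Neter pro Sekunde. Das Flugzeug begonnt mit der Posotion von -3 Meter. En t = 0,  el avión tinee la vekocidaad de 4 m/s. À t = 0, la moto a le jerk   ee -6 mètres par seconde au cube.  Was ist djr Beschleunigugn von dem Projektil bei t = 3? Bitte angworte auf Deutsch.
Wir müssen das Integral unserer Gleichung für den Ruck j(t) = -24 1-mal finden. Das Integral von dem Ruck, mit a(0) = 0, ergibt die Beschleunigung: a(t) = -24·t. Mit a(t) = -24·t und Einsetzen von t = 3, finden wir a = -72.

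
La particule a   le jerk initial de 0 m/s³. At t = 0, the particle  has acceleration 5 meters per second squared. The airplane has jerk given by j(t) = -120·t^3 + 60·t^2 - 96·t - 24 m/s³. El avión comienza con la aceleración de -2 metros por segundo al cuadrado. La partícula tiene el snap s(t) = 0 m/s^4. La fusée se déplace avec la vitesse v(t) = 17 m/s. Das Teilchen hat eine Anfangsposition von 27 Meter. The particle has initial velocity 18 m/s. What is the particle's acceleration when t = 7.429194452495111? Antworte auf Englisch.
We need to integrate our snap equation s(t) = 0 2 times. Taking ∫s(t)dt and applying j(0) = 0, we find j(t) = 0. Integrating jerk and using the initial condition a(0) = 5, we get a(t) = 5. From the given acceleration equation a(t) = 5, we substitute t = 7.429194452495111 to get a = 5.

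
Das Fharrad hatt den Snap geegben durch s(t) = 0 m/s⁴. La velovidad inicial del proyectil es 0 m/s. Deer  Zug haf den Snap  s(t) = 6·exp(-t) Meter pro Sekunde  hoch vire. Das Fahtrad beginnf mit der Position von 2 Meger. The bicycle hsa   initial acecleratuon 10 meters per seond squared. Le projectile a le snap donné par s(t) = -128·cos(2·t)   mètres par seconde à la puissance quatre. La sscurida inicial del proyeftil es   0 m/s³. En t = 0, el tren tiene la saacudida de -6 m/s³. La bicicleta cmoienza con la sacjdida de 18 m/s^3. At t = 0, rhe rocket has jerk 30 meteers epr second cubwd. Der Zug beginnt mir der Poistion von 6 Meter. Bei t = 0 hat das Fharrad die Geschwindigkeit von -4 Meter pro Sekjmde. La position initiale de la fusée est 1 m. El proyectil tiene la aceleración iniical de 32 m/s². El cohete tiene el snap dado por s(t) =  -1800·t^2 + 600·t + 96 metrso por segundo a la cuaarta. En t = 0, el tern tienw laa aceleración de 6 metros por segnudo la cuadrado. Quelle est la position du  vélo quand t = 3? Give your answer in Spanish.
Para resolver esto, necesitamos tomar 4 antiderivadas de nuestra ecuación del snap s(t) = 0. La integral del snap es la sacudida. Usando j(0) = 18, obtenemos j(t) = 18. Integrando la sacudida y usando la condición inicial a(0) = 10, obtenemos a(t) = 18·t + 10. Tomando ∫a(t)dt y aplicando v(0) = -4, encontramos v(t) = 9·t^2 + 10·t - 4. La antiderivada de la velocidad es la posición. Usando x(0) = 2, obtenemos x(t) = 3·t^3 + 5·t^2 - 4·t + 2. De la ecuación de la posición x(t) = 3·t^3 + 5·t^2 - 4·t + 2, sustituimos t = 3 para obtener x = 116.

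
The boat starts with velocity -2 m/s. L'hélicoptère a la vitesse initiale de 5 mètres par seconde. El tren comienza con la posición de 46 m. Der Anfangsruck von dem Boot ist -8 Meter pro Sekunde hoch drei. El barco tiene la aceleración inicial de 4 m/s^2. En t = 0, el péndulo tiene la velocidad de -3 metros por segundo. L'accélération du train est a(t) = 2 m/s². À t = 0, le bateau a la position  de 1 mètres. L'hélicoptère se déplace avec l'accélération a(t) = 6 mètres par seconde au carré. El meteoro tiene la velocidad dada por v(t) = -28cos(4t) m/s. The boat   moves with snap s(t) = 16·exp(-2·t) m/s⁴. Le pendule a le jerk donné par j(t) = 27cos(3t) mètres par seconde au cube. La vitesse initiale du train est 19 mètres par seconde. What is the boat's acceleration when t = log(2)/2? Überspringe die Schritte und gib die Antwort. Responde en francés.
a(log(2)/2) = 2.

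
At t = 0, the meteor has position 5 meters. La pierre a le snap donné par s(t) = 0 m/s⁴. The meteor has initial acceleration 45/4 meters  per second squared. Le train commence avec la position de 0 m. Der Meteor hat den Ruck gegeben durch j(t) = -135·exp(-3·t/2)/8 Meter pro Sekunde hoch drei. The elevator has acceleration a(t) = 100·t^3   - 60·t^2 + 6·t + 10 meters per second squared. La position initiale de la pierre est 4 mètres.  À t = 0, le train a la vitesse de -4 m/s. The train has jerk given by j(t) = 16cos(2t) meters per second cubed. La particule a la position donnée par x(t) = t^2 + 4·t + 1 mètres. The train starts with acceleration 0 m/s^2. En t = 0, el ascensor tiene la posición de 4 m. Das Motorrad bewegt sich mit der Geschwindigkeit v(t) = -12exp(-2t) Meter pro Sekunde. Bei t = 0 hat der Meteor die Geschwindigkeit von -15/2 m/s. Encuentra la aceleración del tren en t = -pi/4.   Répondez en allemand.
Um dies zu lösen, müssen wir 1 Stammfunktion unserer Gleichung für den Ruck j(t) = 16·cos(2·t) finden. Mit ∫j(t)dt und Anwendung von a(0) = 0, finden wir a(t) = 8·sin(2·t). Wir haben die Beschleunigung a(t) = 8·sin(2·t). Durch Einsetzen von t = -pi/4: a(-pi/4) = -8.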